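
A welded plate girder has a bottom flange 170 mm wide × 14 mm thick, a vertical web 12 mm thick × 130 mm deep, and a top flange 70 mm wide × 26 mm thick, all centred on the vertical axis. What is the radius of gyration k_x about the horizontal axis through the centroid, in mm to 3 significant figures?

k_x ≈ 66.7 mm

Break the section into simple shapes (no overlaps), measuring from the bottom-left corner of the bounding box.
Bottom plate: 170 × 14, A = 2 380 mm², y = 7 mm, Ī = 38 873 mm⁴.
Web plate: 12 × 130, A = 1 560 mm², y = 79 mm, Ī = 2 197 000 mm⁴.
Top plate: 70 × 26, A = 1 820 mm², y = 157 mm, Ī = 102 527 mm⁴.
Centroid: ȳ = ΣA·y / ΣA = 73.896 mm.
Transfer each piece to the horizontal axis through the centroid using Ī + A·d² with d = y − 73.896:
  bottom plate: d = -66.896 mm → contributes +10 689 498 mm⁴
  web plate: d = 5.1042 mm → contributes +2 237 642 mm⁴
  top plate: d = 83.104 mm → contributes +12 671 997 mm⁴
Total I = 25 599 138 mm⁴.
Radius of gyration: k = √(I/A) = √(25 599 138 / 5 760) = 66.666 mm.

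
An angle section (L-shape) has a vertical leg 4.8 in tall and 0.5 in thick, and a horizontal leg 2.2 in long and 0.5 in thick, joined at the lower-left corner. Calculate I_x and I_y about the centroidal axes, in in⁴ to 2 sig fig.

Split into non-overlapping primitives; take the origin at the lower-left of the bounding box.
Vertical leg: 0.5 × 4.8, A = 2.4 in², y = 2.4 in, Ī = 4.608 in⁴.
Horizontal leg (remainder): 1.7 × 0.5, A = 0.85 in², y = 0.25 in, Ī = 0.01771 in⁴.
Centroid: ȳ = ΣA·y / ΣA = 1.838 in.
Transfer each piece to the centroidal x-axis using Ī + A·d² with d = y − 1.838:
  vertical leg: d = 0.5623 in → contributes +5.367 in⁴
  horizontal leg (remainder): d = -1.588 in → contributes +2.16 in⁴
Total I = 7.527 in⁴.
For the y-axis: x̄ = 0.5377 in.
Repeating about the centroidal y-axis gives I_y = 1.014 in⁴.

I_x ≈ 7.5 in⁴, I_y ≈ 1.0 in⁴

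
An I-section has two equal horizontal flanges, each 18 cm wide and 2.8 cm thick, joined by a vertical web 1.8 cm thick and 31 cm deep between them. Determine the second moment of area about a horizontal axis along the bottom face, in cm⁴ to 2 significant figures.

Treat the section as a set of non-overlapping primitives; coordinates are from the bounding-box lower-left.
Bottom flange: 18 × 2.8, A = 50.4 cm², y = 1.4 cm, Ī = 32.93 cm⁴.
Web: 1.8 × 31, A = 55.8 cm², y = 18.3 cm, Ī = 4 469 cm⁴.
Top flange: 18 × 2.8, A = 50.4 cm², y = 35.2 cm, Ī = 32.93 cm⁴.
Transfer each piece to the bottom edge using Ī + A·d² with d = y − 0:
  bottom flange: d = 1.4 cm → contributes +131.7 cm⁴
  web: d = 18.3 cm → contributes +23 156 cm⁴
  top flange: d = 35.2 cm → contributes +62 481 cm⁴
Total I = 85 768 cm⁴.

I_base ≈ 8.6 × 10⁴ cm⁴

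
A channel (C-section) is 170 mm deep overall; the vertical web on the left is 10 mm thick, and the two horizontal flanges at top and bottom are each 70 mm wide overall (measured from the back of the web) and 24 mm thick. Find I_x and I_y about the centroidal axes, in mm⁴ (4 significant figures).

I_x ≈ 1.958 × 10⁷ mm⁴, I_y ≈ 2.188 × 10⁶ mm⁴

Split into non-overlapping primitives; take the origin at the lower-left of the bounding box.
Web: 10 × 170, A = 1 700 mm², y = 85 mm, Ī = 4 094 167 mm⁴.
Top flange (beyond web): 60 × 24, A = 1 440 mm², y = 158 mm, Ī = 69 120 mm⁴.
Bottom flange (beyond web): 60 × 24, A = 1 440 mm², y = 12 mm, Ī = 69 120 mm⁴.
By symmetry the centroid is at mid-height, ȳ = 85 mm.
Transfer each piece to the centroidal x-axis using Ī + A·d² with d = y − 85:
  web: d = 0 mm → contributes +4 094 167 mm⁴
  top flange (beyond web): d = 73 mm → contributes +7 742 880 mm⁴
  bottom flange (beyond web): d = -73 mm → contributes +7 742 880 mm⁴
Total I = 19 579 927 mm⁴.
For the y-axis: x̄ = 27.0087 mm.
Repeating about the centroidal y-axis gives I_y = 2 187 686 mm⁴.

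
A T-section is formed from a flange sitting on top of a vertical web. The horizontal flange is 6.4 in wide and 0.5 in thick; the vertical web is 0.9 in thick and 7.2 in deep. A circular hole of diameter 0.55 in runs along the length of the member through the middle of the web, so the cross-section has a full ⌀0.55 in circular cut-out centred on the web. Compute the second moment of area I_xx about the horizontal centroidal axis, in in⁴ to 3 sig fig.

I_xx ≈ 59.4 in⁴

Decompose the section into non-overlapping parts with the origin at the bottom-left of its bounding rectangle.
Flange: 6.4 × 0.5, A = 3.2 in², y = 7.45 in, Ī = 0.066667 in⁴.
Web: 0.9 × 7.2, A = 6.48 in², y = 3.6 in, Ī = 27.994 in⁴.
Hole (subtracted): ⌀0.55, A = 0.23758 in², y = 3.6 in, Ī = 0.0044918 in⁴.
Centroid: ȳ = ΣA·y / ΣA = 4.9048 in.
Transfer each piece to the horizontal centroidal axis using Ī + A·d² with d = y − 4.9048:
  flange: d = 2.5452 in → contributes +20.797 in⁴
  web: d = -1.3048 in → contributes +39.025 in⁴
  hole: d = -1.3048 in → contributes −0.40895 in⁴
Total I = 59.413 in⁴.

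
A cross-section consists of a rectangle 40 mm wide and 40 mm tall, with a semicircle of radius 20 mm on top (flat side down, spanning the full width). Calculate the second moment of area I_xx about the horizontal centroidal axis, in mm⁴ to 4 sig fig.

Treat the section as a set of non-overlapping primitives; coordinates are from the bounding-box lower-left.
Rectangular body: 40 × 40, A = 1 600 mm², y = 20 mm, Ī = 213 333 mm⁴.
Semicircular cap: semicircle r = 20, A = 628.319 mm², y = 48.4883 mm, Ī = 17561.1 mm⁴.
Centroid: ȳ = ΣA·y / ΣA = 28.0328 mm.
Transfer each piece to the horizontal centroidal axis using Ī + A·d² with d = y − 28.0328:
  rectangular body: d = -8.03283 mm → contributes +316 576 mm⁴
  semicircular cap: d = 20.4554 mm → contributes +280 465 mm⁴
Total I = 597 041 mm⁴.

I_xx ≈ 5.970 × 10⁵ mm⁴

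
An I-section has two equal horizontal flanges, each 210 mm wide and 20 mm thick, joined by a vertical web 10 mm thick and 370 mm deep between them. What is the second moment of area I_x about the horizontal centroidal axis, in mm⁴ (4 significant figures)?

Treat the section as a set of non-overlapping primitives; coordinates are from the bounding-box lower-left.
Bottom flange: 210 × 20, A = 4 200 mm², y = 10 mm, Ī = 140 000 mm⁴.
Web: 10 × 370, A = 3 700 mm², y = 205 mm, Ī = 42 210 833 mm⁴.
Top flange: 210 × 20, A = 4 200 mm², y = 400 mm, Ī = 140 000 mm⁴.
By symmetry the centroid is at mid-height, ȳ = 205 mm.
Transfer each piece to the horizontal centroidal axis using Ī + A·d² with d = y − 205:
  bottom flange: d = -195 mm → contributes +159 845 000 mm⁴
  web: d = 0 mm → contributes +42 210 833 mm⁴
  top flange: d = 195 mm → contributes +159 845 000 mm⁴
Total I = 361 900 833 mm⁴.

I_x ≈ 3.619 × 10⁸ mm⁴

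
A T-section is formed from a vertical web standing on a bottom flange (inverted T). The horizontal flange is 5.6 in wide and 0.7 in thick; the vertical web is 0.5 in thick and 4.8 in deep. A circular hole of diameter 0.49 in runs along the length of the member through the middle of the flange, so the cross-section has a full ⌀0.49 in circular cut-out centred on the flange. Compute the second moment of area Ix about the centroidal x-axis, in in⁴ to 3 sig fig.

Ix ≈ 15.8 in⁴

Decompose the section into non-overlapping parts with the origin at the bottom-left of its bounding rectangle.
Flange: 5.6 × 0.7, A = 3.92 in², y = 0.35 in, Ī = 0.16007 in⁴.
Web: 0.5 × 4.8, A = 2.4 in², y = 3.1 in, Ī = 4.608 in⁴.
Hole (subtracted): ⌀0.49, A = 0.18857 in², y = 0.35 in, Ī = 0.0028298 in⁴.
Centroid: ȳ = ΣA·y / ΣA = 1.4264 in.
Transfer each piece to the centroidal x-axis using Ī + A·d² with d = y − 1.4264:
  flange: d = -1.0764 in → contributes +4.7021 in⁴
  web: d = 1.6736 in → contributes +11.33 in⁴
  hole: d = -1.0764 in → contributes −0.22133 in⁴
Total I = 15.811 in⁴.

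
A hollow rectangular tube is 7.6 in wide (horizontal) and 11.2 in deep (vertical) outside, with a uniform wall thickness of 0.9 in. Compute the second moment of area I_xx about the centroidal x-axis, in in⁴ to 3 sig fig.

I_xx ≈ 488 in⁴

Break the section into simple shapes (no overlaps), measuring from the bottom-left corner of the bounding box.
Outer rectangle: 7.6 × 11.2, A = 85.12 in², y = 5.6 in, Ī = 889.79 in⁴.
Inner void (subtracted): 5.8 × 9.4, A = 54.52 in², y = 5.6 in, Ī = 401.45 in⁴.
By symmetry the centroid is at mid-height, ȳ = 5.6 in.
All pieces are centred on the centroidal x-axis, so I = ΣĪ (holes subtracted) = 488.34 in⁴.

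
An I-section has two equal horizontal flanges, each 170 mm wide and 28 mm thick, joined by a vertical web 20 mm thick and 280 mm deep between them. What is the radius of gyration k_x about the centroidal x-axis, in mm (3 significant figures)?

k_x ≈ 132 mm

Split into non-overlapping primitives; take the origin at the lower-left of the bounding box.
Bottom flange: 170 × 28, A = 4 760 mm², y = 14 mm, Ī = 310 987 mm⁴.
Web: 20 × 280, A = 5 600 mm², y = 168 mm, Ī = 36 586 667 mm⁴.
Top flange: 170 × 28, A = 4 760 mm², y = 322 mm, Ī = 310 987 mm⁴.
By symmetry the centroid is at mid-height, ȳ = 168 mm.
Transfer each piece to the centroidal x-axis using Ī + A·d² with d = y − 168:
  bottom flange: d = -154 mm → contributes +113 199 147 mm⁴
  web: d = 0 mm → contributes +36 586 667 mm⁴
  top flange: d = 154 mm → contributes +113 199 147 mm⁴
Total I = 262 984 960 mm⁴.
Radius of gyration: k = √(I/A) = √(262 984 960 / 15 120) = 131.88 mm.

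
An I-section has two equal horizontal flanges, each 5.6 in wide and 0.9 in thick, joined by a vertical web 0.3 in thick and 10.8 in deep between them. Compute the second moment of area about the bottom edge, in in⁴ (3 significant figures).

Break the section into simple shapes (no overlaps), measuring from the bottom-left corner of the bounding box.
Bottom flange: 5.6 × 0.9, A = 5.04 in², y = 0.45 in, Ī = 0.3402 in⁴.
Web: 0.3 × 10.8, A = 3.24 in², y = 6.3 in, Ī = 31.493 in⁴.
Top flange: 5.6 × 0.9, A = 5.04 in², y = 12.15 in, Ī = 0.3402 in⁴.
Transfer each piece to the base of the section using Ī + A·d² with d = y − 0:
  bottom flange: d = 0.45 in → contributes +1.3608 in⁴
  web: d = 6.3 in → contributes +160.09 in⁴
  top flange: d = 12.15 in → contributes +744.36 in⁴
Total I = 905.81 in⁴.

I_base ≈ 906 in⁴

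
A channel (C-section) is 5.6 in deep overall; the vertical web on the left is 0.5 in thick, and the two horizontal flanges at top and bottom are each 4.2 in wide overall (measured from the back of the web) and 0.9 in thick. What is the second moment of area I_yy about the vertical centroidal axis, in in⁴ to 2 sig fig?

I_yy ≈ 16 in⁴

Treat the section as a set of non-overlapping primitives; coordinates are from the bounding-box lower-left.
Web: 0.5 × 5.6, A = 2.8 in², x = 0.25 in, Ī = 0.05833 in⁴.
Top flange (beyond web): 3.7 × 0.9, A = 3.33 in², x = 2.35 in, Ī = 3.799 in⁴.
Bottom flange (beyond web): 3.7 × 0.9, A = 3.33 in², x = 2.35 in, Ī = 3.799 in⁴.
Centroid: x̄ = ΣA·x / ΣA = 1.728 in.
Transfer each piece to the vertical centroidal axis using Ī + A·d² with d = x − 1.728:
  web: d = -1.478 in → contributes +6.178 in⁴
  top flange (beyond web): d = 0.6216 in → contributes +5.085 in⁴
  bottom flange (beyond web): d = 0.6216 in → contributes +5.085 in⁴
Total I = 16.35 in⁴.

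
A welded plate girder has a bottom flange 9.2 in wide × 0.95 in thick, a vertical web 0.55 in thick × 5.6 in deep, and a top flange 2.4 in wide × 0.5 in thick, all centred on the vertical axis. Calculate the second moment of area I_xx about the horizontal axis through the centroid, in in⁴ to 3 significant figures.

Treat the section as a set of non-overlapping primitives; coordinates are from the bounding-box lower-left.
Bottom plate: 9.2 × 0.95, A = 8.74 in², y = 0.475 in, Ī = 0.65732 in⁴.
Web plate: 0.55 × 5.6, A = 3.08 in², y = 3.75 in, Ī = 8.0491 in⁴.
Top plate: 2.4 × 0.5, A = 1.2 in², y = 6.8 in, Ī = 0.025 in⁴.
Centroid: ȳ = ΣA·y / ΣA = 1.8327 in.
Transfer each piece to the horizontal axis through the centroid using Ī + A·d² with d = y − 1.8327:
  bottom plate: d = -1.3577 in → contributes +16.768 in⁴
  web plate: d = 1.9173 in → contributes +19.371 in⁴
  top plate: d = 4.9673 in → contributes +29.634 in⁴
Total I = 65.773 in⁴.

I_xx ≈ 65.8 in⁴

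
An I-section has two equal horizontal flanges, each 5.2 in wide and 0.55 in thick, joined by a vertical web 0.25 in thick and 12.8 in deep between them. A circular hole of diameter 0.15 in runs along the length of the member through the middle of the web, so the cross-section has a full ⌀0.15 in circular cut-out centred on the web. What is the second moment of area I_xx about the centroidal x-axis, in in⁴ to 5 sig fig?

I_xx ≈ 298.69 in⁴

Treat the section as a set of non-overlapping primitives; coordinates are from the bounding-box lower-left.
Bottom flange: 5.2 × 0.55, A = 2.86 in², y = 0.275 in, Ī = 0.07209583 in⁴.
Web: 0.25 × 12.8, A = 3.2 in², y = 6.95 in, Ī = 43.69067 in⁴.
Top flange: 5.2 × 0.55, A = 2.86 in², y = 13.625 in, Ī = 0.07209583 in⁴.
Hole (subtracted): ⌀0.15, A = 0.01767146 in², y = 6.95 in, Ī = 0.00002485049 in⁴.
By symmetry the centroid is at mid-height, ȳ = 6.95 in.
Transfer each piece to the centroidal x-axis using Ī + A·d² with d = y − 6.95:
  bottom flange: d = -6.675 in → contributes +127.5012 in⁴
  web: d = 0 in → contributes +43.69067 in⁴
  top flange: d = 6.675 in → contributes +127.5012 in⁴
  hole: d = 0 in → contributes −0.00002485049 in⁴
Total I = 298.693 in⁴.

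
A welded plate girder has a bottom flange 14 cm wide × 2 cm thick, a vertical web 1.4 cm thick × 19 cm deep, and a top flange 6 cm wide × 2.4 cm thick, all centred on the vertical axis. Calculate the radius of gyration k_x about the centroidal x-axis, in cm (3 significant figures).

k_x ≈ 8.74 cm

Split into non-overlapping primitives; take the origin at the lower-left of the bounding box.
Bottom plate: 14 × 2, A = 28 cm², y = 1 cm, Ī = 9.3333 cm⁴.
Web plate: 1.4 × 19, A = 26.6 cm², y = 11.5 cm, Ī = 800.22 cm⁴.
Top plate: 6 × 2.4, A = 14.4 cm², y = 22.2 cm, Ī = 6.912 cm⁴.
Centroid: ȳ = ΣA·y / ΣA = 9.4722 cm.
Transfer each piece to the centroidal x-axis using Ī + A·d² with d = y − 9.4722:
  bottom plate: d = -8.4722 cm → contributes +2019.1 cm⁴
  web plate: d = 2.0278 cm → contributes +909.6 cm⁴
  top plate: d = 12.728 cm → contributes +2339.7 cm⁴
Total I = 5268.4 cm⁴.
Radius of gyration: k = √(I/A) = √(5268.4 / 69) = 8.738 cm.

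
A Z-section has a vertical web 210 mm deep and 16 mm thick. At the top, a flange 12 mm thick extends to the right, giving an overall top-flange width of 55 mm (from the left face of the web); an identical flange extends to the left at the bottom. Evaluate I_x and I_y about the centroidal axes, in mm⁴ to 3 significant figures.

Decompose the section into non-overlapping parts with the origin at the bottom-left of its bounding rectangle.
Web: 16 × 210, A = 3 360 mm², y = 105 mm, Ī = 12 348 000 mm⁴.
Top flange (beyond web): 39 × 12, A = 468 mm², y = 204 mm, Ī = 5 616 mm⁴.
Bottom flange (beyond web): 39 × 12, A = 468 mm², y = 6 mm, Ī = 5 616 mm⁴.
Centroid: ȳ = ΣA·y / ΣA = 105 mm.
Transfer each piece to the centroidal x-axis using Ī + A·d² with d = y − 105:
  web: d = 0 mm → contributes +12 348 000 mm⁴
  top flange (beyond web): d = 99 mm → contributes +4 592 484 mm⁴
  bottom flange (beyond web): d = -99 mm → contributes +4 592 484 mm⁴
Total I = 21 532 968 mm⁴.
For the y-axis: x̄ = 47 mm.
Repeating about the centroidal y-axis gives I_y = 898 168 mm⁴.

I_x ≈ 2.15 × 10⁷ mm⁴, I_y ≈ 8.98 × 10⁵ mm⁴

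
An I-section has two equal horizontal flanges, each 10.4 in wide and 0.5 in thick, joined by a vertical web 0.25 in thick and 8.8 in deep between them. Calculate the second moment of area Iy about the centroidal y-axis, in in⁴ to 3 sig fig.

Iy ≈ 93.8 in⁴

Split into non-overlapping primitives; take the origin at the lower-left of the bounding box.
Bottom flange: 10.4 × 0.5, A = 5.2 in², x = 5.2 in, Ī = 46.869 in⁴.
Web: 0.25 × 8.8, A = 2.2 in², x = 5.2 in, Ī = 0.011458 in⁴.
Top flange: 10.4 × 0.5, A = 5.2 in², x = 5.2 in, Ī = 46.869 in⁴.
By symmetry the centroid is at mid-width, x̄ = 5.2 in.
All pieces are centred on the centroidal y-axis, so I = ΣĪ = 93.75 in⁴.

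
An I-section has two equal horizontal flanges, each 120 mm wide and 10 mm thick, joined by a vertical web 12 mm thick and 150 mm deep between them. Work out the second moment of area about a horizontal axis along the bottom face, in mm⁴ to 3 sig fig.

Break the section into simple shapes (no overlaps), measuring from the bottom-left corner of the bounding box.
Bottom flange: 120 × 10, A = 1 200 mm², y = 5 mm, Ī = 10 000 mm⁴.
Web: 12 × 150, A = 1 800 mm², y = 85 mm, Ī = 3 375 000 mm⁴.
Top flange: 120 × 10, A = 1 200 mm², y = 165 mm, Ī = 10 000 mm⁴.
Transfer each piece to the bottom edge using Ī + A·d² with d = y − 0:
  bottom flange: d = 5 mm → contributes +40 000 mm⁴
  web: d = 85 mm → contributes +16 380 000 mm⁴
  top flange: d = 165 mm → contributes +32 680 000 mm⁴
Total I = 49 100 000 mm⁴.

I_base ≈ 4.91 × 10⁷ mm⁴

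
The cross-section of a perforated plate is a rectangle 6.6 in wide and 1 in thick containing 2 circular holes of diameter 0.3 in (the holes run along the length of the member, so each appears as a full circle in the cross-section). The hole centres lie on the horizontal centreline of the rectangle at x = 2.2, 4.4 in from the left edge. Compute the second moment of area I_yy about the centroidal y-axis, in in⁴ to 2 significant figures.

Break the section into simple shapes (no overlaps), measuring from the bottom-left corner of the bounding box.
Plate: 6.6 × 1, A = 6.6 in², x = 3.3 in, Ī = 23.96 in⁴.
Hole 1 (subtracted): ⌀0.3, A = 0.07069 in², x = 2.2 in, Ī = 0.0003976 in⁴.
Hole 2 (subtracted): ⌀0.3, A = 0.07069 in², x = 4.4 in, Ī = 0.0003976 in⁴.
By symmetry the centroid is at mid-width, x̄ = 3.3 in.
Transfer each piece to the centroidal y-axis using Ī + A·d² with d = x − 3.3:
  plate: d = 0 in → contributes +23.96 in⁴
  hole 1: d = -1.1 in → contributes −0.08593 in⁴
  hole 2: d = 1.1 in → contributes −0.08593 in⁴
Total I = 23.79 in⁴.

I_yy ≈ 24 in⁴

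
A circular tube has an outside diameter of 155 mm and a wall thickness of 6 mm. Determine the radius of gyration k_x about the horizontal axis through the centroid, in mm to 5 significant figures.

k_x ≈ 52.722 mm

Split into non-overlapping primitives; take the origin at the lower-left of the bounding box.
Outer circle: ⌀155, A = 18869.19 mm², y = 77.5 mm, Ī = 28 333 269 mm⁴.
Bore (subtracted): ⌀143, A = 16060.61 mm², y = 77.5 mm, Ī = 20 526 460 mm⁴.
By symmetry the centroid is at mid-height, ȳ = 77.5 mm.
All pieces are centred on the horizontal axis through the centroid, so I = ΣĪ (holes subtracted) = 7 806 810 mm⁴.
Radius of gyration: k = √(I/A) = √(7 806 810 / 2808.584) = 52.72215 mm.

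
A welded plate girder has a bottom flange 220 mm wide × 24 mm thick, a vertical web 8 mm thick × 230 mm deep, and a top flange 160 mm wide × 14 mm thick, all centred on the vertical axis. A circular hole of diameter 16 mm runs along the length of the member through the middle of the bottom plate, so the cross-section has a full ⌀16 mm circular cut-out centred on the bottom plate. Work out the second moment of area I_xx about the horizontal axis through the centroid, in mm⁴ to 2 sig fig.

I_xx ≈ 1.1 × 10⁸ mm⁴

Split into non-overlapping primitives; take the origin at the lower-left of the bounding box.
Bottom plate: 220 × 24, A = 5 280 mm², y = 12 mm, Ī = 253 440 mm⁴.
Web plate: 8 × 230, A = 1 840 mm², y = 139 mm, Ī = 8 111 333 mm⁴.
Top plate: 160 × 14, A = 2 240 mm², y = 261 mm, Ī = 36 587 mm⁴.
Hole (subtracted): ⌀16, A = 201.1 mm², y = 12 mm, Ī = 3 217 mm⁴.
Centroid: ȳ = ΣA·y / ΣA = 98.41 mm.
Transfer each piece to the horizontal axis through the centroid using Ī + A·d² with d = y − 98.41:
  bottom plate: d = -86.41 mm → contributes +39 679 163 mm⁴
  web plate: d = 40.59 mm → contributes +11 142 558 mm⁴
  top plate: d = 162.6 mm → contributes +59 250 840 mm⁴
  hole: d = -86.41 mm → contributes −1 504 545 mm⁴
Total I = 108 568 016 mm⁴.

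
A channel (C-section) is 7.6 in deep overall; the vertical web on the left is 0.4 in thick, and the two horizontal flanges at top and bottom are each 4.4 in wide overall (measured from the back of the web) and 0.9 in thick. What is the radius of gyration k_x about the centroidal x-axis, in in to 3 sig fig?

k_x ≈ 3.06 in

Treat the section as a set of non-overlapping primitives; coordinates are from the bounding-box lower-left.
Web: 0.4 × 7.6, A = 3.04 in², y = 3.8 in, Ī = 14.633 in⁴.
Top flange (beyond web): 4 × 0.9, A = 3.6 in², y = 7.15 in, Ī = 0.243 in⁴.
Bottom flange (beyond web): 4 × 0.9, A = 3.6 in², y = 0.45 in, Ī = 0.243 in⁴.
By symmetry the centroid is at mid-height, ȳ = 3.8 in.
Transfer each piece to the centroidal x-axis using Ī + A·d² with d = y − 3.8:
  web: d = 0 in → contributes +14.633 in⁴
  top flange (beyond web): d = 3.35 in → contributes +40.644 in⁴
  bottom flange (beyond web): d = -3.35 in → contributes +40.644 in⁴
Total I = 95.921 in⁴.
Radius of gyration: k = √(I/A) = √(95.921 / 10.24) = 3.0606 in.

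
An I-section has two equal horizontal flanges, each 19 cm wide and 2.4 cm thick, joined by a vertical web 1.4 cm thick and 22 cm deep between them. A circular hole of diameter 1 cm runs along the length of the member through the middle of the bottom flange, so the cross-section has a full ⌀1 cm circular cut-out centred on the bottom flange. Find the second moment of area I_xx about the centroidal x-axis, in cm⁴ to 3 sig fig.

Treat the section as a set of non-overlapping primitives; coordinates are from the bounding-box lower-left.
Bottom flange: 19 × 2.4, A = 45.6 cm², y = 1.2 cm, Ī = 21.888 cm⁴.
Web: 1.4 × 22, A = 30.8 cm², y = 13.4 cm, Ī = 1242.3 cm⁴.
Top flange: 19 × 2.4, A = 45.6 cm², y = 25.6 cm, Ī = 21.888 cm⁴.
Hole (subtracted): ⌀1, A = 0.7854 cm², y = 1.2 cm, Ī = 0.049087 cm⁴.
Centroid: ȳ = ΣA·y / ΣA = 13.479 cm.
Transfer each piece to the centroidal x-axis using Ī + A·d² with d = y − 13.479:
  bottom flange: d = -12.279 cm → contributes +6897.2 cm⁴
  web: d = -0.079049 cm → contributes +1242.5 cm⁴
  top flange: d = 12.121 cm → contributes +6721.3 cm⁴
  hole: d = -12.279 cm → contributes −118.47 cm⁴
Total I = 14 743 cm⁴.

I_xx ≈ 1.47 × 10⁴ cm⁴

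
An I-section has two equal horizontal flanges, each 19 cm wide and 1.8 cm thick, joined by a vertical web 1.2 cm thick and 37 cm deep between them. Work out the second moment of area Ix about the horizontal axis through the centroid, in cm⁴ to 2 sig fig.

Treat the section as a set of non-overlapping primitives; coordinates are from the bounding-box lower-left.
Bottom flange: 19 × 1.8, A = 34.2 cm², y = 0.9 cm, Ī = 9.234 cm⁴.
Web: 1.2 × 37, A = 44.4 cm², y = 20.3 cm, Ī = 5 065 cm⁴.
Top flange: 19 × 1.8, A = 34.2 cm², y = 39.7 cm, Ī = 9.234 cm⁴.
By symmetry the centroid is at mid-height, ȳ = 20.3 cm.
Transfer each piece to the horizontal axis through the centroid using Ī + A·d² with d = y − 20.3:
  bottom flange: d = -19.4 cm → contributes +12 881 cm⁴
  web: d = 0 cm → contributes +5 065 cm⁴
  top flange: d = 19.4 cm → contributes +12 881 cm⁴
Total I = 30 827 cm⁴.

Ix ≈ 3.1 × 10⁴ cm⁴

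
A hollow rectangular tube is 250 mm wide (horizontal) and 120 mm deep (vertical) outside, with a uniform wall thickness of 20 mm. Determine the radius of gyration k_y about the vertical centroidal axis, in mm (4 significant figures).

Break the section into simple shapes (no overlaps), measuring from the bottom-left corner of the bounding box.
Outer rectangle: 250 × 120, A = 30 000 mm², x = 125 mm, Ī = 156 250 000 mm⁴.
Inner void (subtracted): 210 × 80, A = 16 800 mm², x = 125 mm, Ī = 61 740 000 mm⁴.
By symmetry the centroid is at mid-width, x̄ = 125 mm.
All pieces are centred on the vertical centroidal axis, so I = ΣĪ (holes subtracted) = 94 510 000 mm⁴.
Radius of gyration: k = √(I/A) = √(94 510 000 / 13 200) = 84.6159 mm.

k_y ≈ 84.62 mm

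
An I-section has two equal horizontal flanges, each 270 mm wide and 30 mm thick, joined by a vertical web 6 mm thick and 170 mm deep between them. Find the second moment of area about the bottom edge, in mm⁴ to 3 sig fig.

I_base ≈ 3.93 × 10⁸ mm⁴

Split into non-overlapping primitives; take the origin at the lower-left of the bounding box.
Bottom flange: 270 × 30, A = 8 100 mm², y = 15 mm, Ī = 607 500 mm⁴.
Web: 6 × 170, A = 1 020 mm², y = 115 mm, Ī = 2 456 500 mm⁴.
Top flange: 270 × 30, A = 8 100 mm², y = 215 mm, Ī = 607 500 mm⁴.
Transfer each piece to the base of the section using Ī + A·d² with d = y − 0:
  bottom flange: d = 15 mm → contributes +2 430 000 mm⁴
  web: d = 115 mm → contributes +15 946 000 mm⁴
  top flange: d = 215 mm → contributes +375 030 000 mm⁴
Total I = 393 406 000 mm⁴.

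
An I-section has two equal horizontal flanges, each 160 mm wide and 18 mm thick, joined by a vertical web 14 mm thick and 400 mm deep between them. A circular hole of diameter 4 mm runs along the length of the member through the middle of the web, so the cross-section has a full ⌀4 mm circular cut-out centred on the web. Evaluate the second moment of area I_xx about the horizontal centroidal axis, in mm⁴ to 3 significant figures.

I_xx ≈ 3.26 × 10⁸ mm⁴

Break the section into simple shapes (no overlaps), measuring from the bottom-left corner of the bounding box.
Bottom flange: 160 × 18, A = 2 880 mm², y = 9 mm, Ī = 77 760 mm⁴.
Web: 14 × 400, A = 5 600 mm², y = 218 mm, Ī = 74 666 667 mm⁴.
Top flange: 160 × 18, A = 2 880 mm², y = 427 mm, Ī = 77 760 mm⁴.
Hole (subtracted): ⌀4, A = 12.566 mm², y = 218 mm, Ī = 12.566 mm⁴.
By symmetry the centroid is at mid-height, ȳ = 218 mm.
Transfer each piece to the horizontal centroidal axis using Ī + A·d² with d = y − 218:
  bottom flange: d = -209 mm → contributes +125 879 040 mm⁴
  web: d = 0 mm → contributes +74 666 667 mm⁴
  top flange: d = 209 mm → contributes +125 879 040 mm⁴
  hole: d = 0 mm → contributes −12.566 mm⁴
Total I = 326 424 734 mm⁴.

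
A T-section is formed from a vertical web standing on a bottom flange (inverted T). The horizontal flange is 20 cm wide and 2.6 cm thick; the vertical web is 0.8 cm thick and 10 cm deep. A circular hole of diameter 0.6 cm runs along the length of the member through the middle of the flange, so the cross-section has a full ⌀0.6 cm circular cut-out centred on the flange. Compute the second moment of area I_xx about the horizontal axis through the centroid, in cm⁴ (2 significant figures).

Break the section into simple shapes (no overlaps), measuring from the bottom-left corner of the bounding box.
Flange: 20 × 2.6, A = 52 cm², y = 1.3 cm, Ī = 29.29 cm⁴.
Web: 0.8 × 10, A = 8 cm², y = 7.6 cm, Ī = 66.67 cm⁴.
Hole (subtracted): ⌀0.6, A = 0.2827 cm², y = 1.3 cm, Ī = 0.006362 cm⁴.
Centroid: ȳ = ΣA·y / ΣA = 2.144 cm.
Transfer each piece to the horizontal axis through the centroid using Ī + A·d² with d = y − 2.144:
  flange: d = -0.844 cm → contributes +66.33 cm⁴
  web: d = 5.456 cm → contributes +304.8 cm⁴
  hole: d = -0.844 cm → contributes −0.2078 cm⁴
Total I = 370.9 cm⁴.

I_xx ≈ 370 cm⁴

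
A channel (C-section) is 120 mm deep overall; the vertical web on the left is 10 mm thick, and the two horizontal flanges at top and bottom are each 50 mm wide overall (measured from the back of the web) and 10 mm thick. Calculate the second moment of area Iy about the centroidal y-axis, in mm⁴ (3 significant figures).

Iy ≈ 4.17 × 10⁵ mm⁴

Treat the section as a set of non-overlapping primitives; coordinates are from the bounding-box lower-left.
Web: 10 × 120, A = 1 200 mm², x = 5 mm, Ī = 10 000 mm⁴.
Top flange (beyond web): 40 × 10, A = 400 mm², x = 30 mm, Ī = 53 333 mm⁴.
Bottom flange (beyond web): 40 × 10, A = 400 mm², x = 30 mm, Ī = 53 333 mm⁴.
Centroid: x̄ = ΣA·x / ΣA = 15 mm.
Transfer each piece to the centroidal y-axis using Ī + A·d² with d = x − 15:
  web: d = -10 mm → contributes +130 000 mm⁴
  top flange (beyond web): d = 15 mm → contributes +143 333 mm⁴
  bottom flange (beyond web): d = 15 mm → contributes +143 333 mm⁴
Total I = 416 667 mm⁴.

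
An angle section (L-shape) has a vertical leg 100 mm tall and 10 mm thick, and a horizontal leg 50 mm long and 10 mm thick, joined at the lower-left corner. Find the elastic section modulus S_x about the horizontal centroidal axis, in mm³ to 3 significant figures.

Treat the section as a set of non-overlapping primitives; coordinates are from the bounding-box lower-left.
Vertical leg: 10 × 100, A = 1 000 mm², y = 50 mm, Ī = 833 333 mm⁴.
Horizontal leg (remainder): 40 × 10, A = 400 mm², y = 5 mm, Ī = 3333.3 mm⁴.
Centroid: ȳ = ΣA·y / ΣA = 37.143 mm.
Transfer each piece to the horizontal centroidal axis using Ī + A·d² with d = y − 37.143:
  vertical leg: d = 12.857 mm → contributes +998 639 mm⁴
  horizontal leg (remainder): d = -32.143 mm → contributes +416 599 mm⁴
Total I = 1 415 238 mm⁴.
Extreme fibre distance c = 62.857 mm; S = I/c = 22 515 mm³.

S_x ≈ 2.25 × 10⁴ mm³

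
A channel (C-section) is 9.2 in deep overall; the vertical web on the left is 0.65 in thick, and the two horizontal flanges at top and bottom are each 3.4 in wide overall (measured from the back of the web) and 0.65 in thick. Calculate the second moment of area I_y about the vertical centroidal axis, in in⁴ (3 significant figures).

I_y ≈ 8.93 in⁴

Treat the section as a set of non-overlapping primitives; coordinates are from the bounding-box lower-left.
Web: 0.65 × 9.2, A = 5.98 in², x = 0.325 in, Ī = 0.21055 in⁴.
Top flange (beyond web): 2.75 × 0.65, A = 1.7875 in², x = 2.025 in, Ī = 1.1265 in⁴.
Bottom flange (beyond web): 2.75 × 0.65, A = 1.7875 in², x = 2.025 in, Ī = 1.1265 in⁴.
Centroid: x̄ = ΣA·x / ΣA = 0.96105 in.
Transfer each piece to the vertical centroidal axis using Ī + A·d² with d = x − 0.96105:
  web: d = -0.63605 in → contributes +2.6298 in⁴
  top flange (beyond web): d = 1.0639 in → contributes +3.1499 in⁴
  bottom flange (beyond web): d = 1.0639 in → contributes +3.1499 in⁴
Total I = 8.9297 in⁴.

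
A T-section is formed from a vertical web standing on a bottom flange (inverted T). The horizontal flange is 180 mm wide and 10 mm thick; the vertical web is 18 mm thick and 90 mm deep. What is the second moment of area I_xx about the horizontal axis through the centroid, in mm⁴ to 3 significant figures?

I_xx ≈ 3.24 × 10⁶ mm⁴

Break the section into simple shapes (no overlaps), measuring from the bottom-left corner of the bounding box.
Flange: 180 × 10, A = 1 800 mm², y = 5 mm, Ī = 15 000 mm⁴.
Web: 18 × 90, A = 1 620 mm², y = 55 mm, Ī = 1 093 500 mm⁴.
Centroid: ȳ = ΣA·y / ΣA = 28.684 mm.
Transfer each piece to the horizontal axis through the centroid using Ī + A·d² with d = y − 28.684:
  flange: d = -23.684 mm → contributes +1 024 695 mm⁴
  web: d = 26.316 mm → contributes +2 215 384 mm⁴
Total I = 3 240 079 mm⁴.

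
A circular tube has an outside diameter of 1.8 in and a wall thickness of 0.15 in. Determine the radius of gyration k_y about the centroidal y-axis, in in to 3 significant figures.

Split into non-overlapping primitives; take the origin at the lower-left of the bounding box.
Outer circle: ⌀1.8, A = 2.5447 in², x = 0.9 in, Ī = 0.5153 in⁴.
Bore (subtracted): ⌀1.5, A = 1.7671 in², x = 0.9 in, Ī = 0.2485 in⁴.
By symmetry the centroid is at mid-width, x̄ = 0.9 in.
All pieces are centred on the centroidal y-axis, so I = ΣĪ (holes subtracted) = 0.26679 in⁴.
Radius of gyration: k = √(I/A) = √(0.26679 / 0.77754) = 0.58577 in.

k_y ≈ 0.586 in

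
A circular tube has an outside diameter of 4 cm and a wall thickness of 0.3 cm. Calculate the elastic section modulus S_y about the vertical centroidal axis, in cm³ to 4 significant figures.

S_y ≈ 3.003 cm³

Split into non-overlapping primitives; take the origin at the lower-left of the bounding box.
Outer circle: ⌀4, A = 12.5664 cm², x = 2 cm, Ī = 12.5664 cm⁴.
Bore (subtracted): ⌀3.4, A = 9.0792 cm², x = 2 cm, Ī = 6.55972 cm⁴.
By symmetry the centroid is at mid-width, x̄ = 2 cm.
All pieces are centred on the vertical centroidal axis, so I = ΣĪ (holes subtracted) = 6.00665 cm⁴.
Extreme fibre distance c = 2 cm; S = I/c = 3.00332 cm³.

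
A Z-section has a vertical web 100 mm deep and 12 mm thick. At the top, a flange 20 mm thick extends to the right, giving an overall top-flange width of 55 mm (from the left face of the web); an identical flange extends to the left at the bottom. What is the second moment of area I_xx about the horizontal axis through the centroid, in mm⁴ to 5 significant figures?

I_xx ≈ 3.8093 × 10⁶ mm⁴

Treat the section as a set of non-overlapping primitives; coordinates are from the bounding-box lower-left.
Web: 12 × 100, A = 1 200 mm², y = 50 mm, Ī = 1 000 000 mm⁴.
Top flange (beyond web): 43 × 20, A = 860 mm², y = 90 mm, Ī = 28666.67 mm⁴.
Bottom flange (beyond web): 43 × 20, A = 860 mm², y = 10 mm, Ī = 28666.67 mm⁴.
Centroid: ȳ = ΣA·y / ΣA = 50 mm.
Transfer each piece to the horizontal axis through the centroid using Ī + A·d² with d = y − 50:
  web: d = 0 mm → contributes +1 000 000 mm⁴
  top flange (beyond web): d = 40 mm → contributes +1 404 667 mm⁴
  bottom flange (beyond web): d = -40 mm → contributes +1 404 667 mm⁴
Total I = 3 809 333 mm⁴.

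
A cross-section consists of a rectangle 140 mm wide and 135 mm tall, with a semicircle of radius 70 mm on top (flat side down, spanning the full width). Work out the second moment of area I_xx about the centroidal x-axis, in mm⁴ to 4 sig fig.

Treat the section as a set of non-overlapping primitives; coordinates are from the bounding-box lower-left.
Rectangular body: 140 × 135, A = 18 900 mm², y = 67.5 mm, Ī = 28 704 375 mm⁴.
Semicircular cap: semicircle r = 70, A = 7696.9 mm², y = 164.709 mm, Ī = 2 635 265 mm⁴.
Centroid: ȳ = ΣA·y / ΣA = 95.6314 mm.
Transfer each piece to the centroidal x-axis using Ī + A·d² with d = y − 95.6314:
  rectangular body: d = -28.1314 mm → contributes +43 661 354 mm⁴
  semicircular cap: d = 69.0775 mm → contributes +39 362 625 mm⁴
Total I = 83 023 979 mm⁴.

I_xx ≈ 8.302 × 10⁷ mm⁴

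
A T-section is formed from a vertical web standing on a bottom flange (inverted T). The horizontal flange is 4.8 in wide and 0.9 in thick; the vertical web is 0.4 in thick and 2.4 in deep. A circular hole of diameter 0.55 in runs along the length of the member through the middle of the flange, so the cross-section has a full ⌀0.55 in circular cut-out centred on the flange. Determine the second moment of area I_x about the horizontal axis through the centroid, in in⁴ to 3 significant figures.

Split into non-overlapping primitives; take the origin at the lower-left of the bounding box.
Flange: 4.8 × 0.9, A = 4.32 in², y = 0.45 in, Ī = 0.2916 in⁴.
Web: 0.4 × 2.4, A = 0.96 in², y = 2.1 in, Ī = 0.4608 in⁴.
Hole (subtracted): ⌀0.55, A = 0.23758 in², y = 0.45 in, Ī = 0.0044918 in⁴.
Centroid: ȳ = ΣA·y / ΣA = 0.76414 in.
Transfer each piece to the horizontal axis through the centroid using Ī + A·d² with d = y − 0.76414:
  flange: d = -0.31414 in → contributes +0.7179 in⁴
  web: d = 1.3359 in → contributes +2.174 in⁴
  hole: d = -0.31414 in → contributes −0.027937 in⁴
Total I = 2.8639 in⁴.

I_x ≈ 2.86 in⁴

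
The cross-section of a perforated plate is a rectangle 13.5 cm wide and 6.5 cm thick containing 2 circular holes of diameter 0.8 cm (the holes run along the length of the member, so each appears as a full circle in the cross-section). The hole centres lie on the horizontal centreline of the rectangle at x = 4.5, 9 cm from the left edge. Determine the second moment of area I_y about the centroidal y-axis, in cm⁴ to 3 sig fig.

Split into non-overlapping primitives; take the origin at the lower-left of the bounding box.
Plate: 13.5 × 6.5, A = 87.75 cm², x = 6.75 cm, Ī = 1332.7 cm⁴.
Hole 1 (subtracted): ⌀0.8, A = 0.50265 cm², x = 4.5 cm, Ī = 0.020106 cm⁴.
Hole 2 (subtracted): ⌀0.8, A = 0.50265 cm², x = 9 cm, Ī = 0.020106 cm⁴.
By symmetry the centroid is at mid-width, x̄ = 6.75 cm.
Transfer each piece to the centroidal y-axis using Ī + A·d² with d = x − 6.75:
  plate: d = 0 cm → contributes +1332.7 cm⁴
  hole 1: d = -2.25 cm → contributes −2.5648 cm⁴
  hole 2: d = 2.25 cm → contributes −2.5648 cm⁴
Total I = 1327.6 cm⁴.

I_y ≈ 1330 cm⁴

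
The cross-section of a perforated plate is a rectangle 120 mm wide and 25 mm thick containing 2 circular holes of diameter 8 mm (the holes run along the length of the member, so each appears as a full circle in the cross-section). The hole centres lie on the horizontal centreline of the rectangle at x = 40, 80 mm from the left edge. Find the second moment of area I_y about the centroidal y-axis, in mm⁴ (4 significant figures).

I_y ≈ 3.559 × 10⁶ mm⁴

Break the section into simple shapes (no overlaps), measuring from the bottom-left corner of the bounding box.
Plate: 120 × 25, A = 3 000 mm², x = 60 mm, Ī = 3 600 000 mm⁴.
Hole 1 (subtracted): ⌀8, A = 50.2655 mm², x = 40 mm, Ī = 201.062 mm⁴.
Hole 2 (subtracted): ⌀8, A = 50.2655 mm², x = 80 mm, Ī = 201.062 mm⁴.
By symmetry the centroid is at mid-width, x̄ = 60 mm.
Transfer each piece to the centroidal y-axis using Ī + A·d² with d = x − 60:
  plate: d = 0 mm → contributes +3 600 000 mm⁴
  hole 1: d = -20 mm → contributes −20307.3 mm⁴
  hole 2: d = 20 mm → contributes −20307.3 mm⁴
Total I = 3 559 385 mm⁴.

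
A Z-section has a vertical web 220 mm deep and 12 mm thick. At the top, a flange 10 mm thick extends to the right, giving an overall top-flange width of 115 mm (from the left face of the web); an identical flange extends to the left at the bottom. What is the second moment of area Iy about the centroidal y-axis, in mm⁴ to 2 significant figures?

Break the section into simple shapes (no overlaps), measuring from the bottom-left corner of the bounding box.
Web: 12 × 220, A = 2 640 mm², x = 109 mm, Ī = 31 680 mm⁴.
Top flange (beyond web): 103 × 10, A = 1 030 mm², x = 166.5 mm, Ī = 910 606 mm⁴.
Bottom flange (beyond web): 103 × 10, A = 1 030 mm², x = 51.5 mm, Ī = 910 606 mm⁴.
Centroid: x̄ = ΣA·x / ΣA = 109 mm.
Transfer each piece to the centroidal y-axis using Ī + A·d² with d = x − 109:
  web: d = 0 mm → contributes +31 680 mm⁴
  top flange (beyond web): d = 57.5 mm → contributes +4 316 043 mm⁴
  bottom flange (beyond web): d = -57.5 mm → contributes +4 316 043 mm⁴
Total I = 8 663 767 mm⁴.

Iy ≈ 8.7 × 10⁶ mm⁴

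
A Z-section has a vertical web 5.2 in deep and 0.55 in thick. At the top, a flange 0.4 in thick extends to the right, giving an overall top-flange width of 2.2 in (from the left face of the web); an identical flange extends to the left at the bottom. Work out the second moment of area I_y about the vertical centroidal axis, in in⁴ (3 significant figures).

I_y ≈ 1.97 in⁴

Split into non-overlapping primitives; take the origin at the lower-left of the bounding box.
Web: 0.55 × 5.2, A = 2.86 in², x = 1.925 in, Ī = 0.072096 in⁴.
Top flange (beyond web): 1.65 × 0.4, A = 0.66 in², x = 3.025 in, Ī = 0.14974 in⁴.
Bottom flange (beyond web): 1.65 × 0.4, A = 0.66 in², x = 0.825 in, Ī = 0.14974 in⁴.
Centroid: x̄ = ΣA·x / ΣA = 1.925 in.
Transfer each piece to the vertical centroidal axis using Ī + A·d² with d = x − 1.925:
  web: d = 0 in → contributes +0.072096 in⁴
  top flange (beyond web): d = 1.1 in → contributes +0.94834 in⁴
  bottom flange (beyond web): d = -1.1 in → contributes +0.94834 in⁴
Total I = 1.9688 in⁴.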